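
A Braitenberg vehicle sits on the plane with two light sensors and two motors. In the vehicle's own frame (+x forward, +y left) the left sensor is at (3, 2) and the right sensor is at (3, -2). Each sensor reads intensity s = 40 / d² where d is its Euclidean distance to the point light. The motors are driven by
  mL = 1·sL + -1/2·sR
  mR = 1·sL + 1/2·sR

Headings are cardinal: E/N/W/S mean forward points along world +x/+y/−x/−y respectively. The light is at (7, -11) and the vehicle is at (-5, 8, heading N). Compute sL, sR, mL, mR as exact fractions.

left sensor world pos  = (-7, 11); dL² = 680
right sensor world pos = (-3, 11); dR² = 584
sL = 40/680 = 1/17
sR = 40/584 = 5/73
mL = 1·sL + -1/2·sR = 61/2482
mR = 1·sL + 1/2·sR = 231/2482

1/17 5/73 61/2482 231/2482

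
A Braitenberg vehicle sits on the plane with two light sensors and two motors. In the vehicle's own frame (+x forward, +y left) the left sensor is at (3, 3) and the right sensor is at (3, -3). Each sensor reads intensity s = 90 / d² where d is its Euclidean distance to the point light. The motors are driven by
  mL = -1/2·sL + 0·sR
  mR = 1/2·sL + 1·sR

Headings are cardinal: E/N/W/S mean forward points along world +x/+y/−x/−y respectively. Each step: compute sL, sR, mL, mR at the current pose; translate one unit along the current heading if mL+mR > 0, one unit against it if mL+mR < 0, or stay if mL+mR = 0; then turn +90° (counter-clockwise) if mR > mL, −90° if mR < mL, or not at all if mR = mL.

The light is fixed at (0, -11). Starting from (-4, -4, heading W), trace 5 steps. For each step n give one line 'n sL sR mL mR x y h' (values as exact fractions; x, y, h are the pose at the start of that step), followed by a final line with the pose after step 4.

0 18/13 90/149 -9/13 2511/1937 -4 -4 W
1 9/2 9/8 -9/4 27/8 -5 -4 S
2 18/17 90/13 -9/17 1647/221 -5 -5 E
3 9/13 45/41 -9/26 1539/1066 -4 -5 N
4 18/13 90/149 -9/13 2511/1937 -4 -4 W
final -5 -4 S

n=0: pose=(-4,-4,W); sL=18/13, sR=90/149; mL=-9/13, mR=2511/1937; mL+mR=90/149 → advance +1; mR−mL=3852/1937 → turn +1·90°
n=1: pose=(-5,-4,S); sL=9/2, sR=9/8; mL=-9/4, mR=27/8; mL+mR=9/8 → advance +1; mR−mL=45/8 → turn +1·90°
n=2: pose=(-5,-5,E); sL=18/17, sR=90/13; mL=-9/17, mR=1647/221; mL+mR=90/13 → advance +1; mR−mL=1764/221 → turn +1·90°
n=3: pose=(-4,-5,N); sL=9/13, sR=45/41; mL=-9/26, mR=1539/1066; mL+mR=45/41 → advance +1; mR−mL=954/533 → turn +1·90°
n=4: pose=(-4,-4,W); sL=18/13, sR=90/149; mL=-9/13, mR=2511/1937; mL+mR=90/149 → advance +1; mR−mL=3852/1937 → turn +1·90°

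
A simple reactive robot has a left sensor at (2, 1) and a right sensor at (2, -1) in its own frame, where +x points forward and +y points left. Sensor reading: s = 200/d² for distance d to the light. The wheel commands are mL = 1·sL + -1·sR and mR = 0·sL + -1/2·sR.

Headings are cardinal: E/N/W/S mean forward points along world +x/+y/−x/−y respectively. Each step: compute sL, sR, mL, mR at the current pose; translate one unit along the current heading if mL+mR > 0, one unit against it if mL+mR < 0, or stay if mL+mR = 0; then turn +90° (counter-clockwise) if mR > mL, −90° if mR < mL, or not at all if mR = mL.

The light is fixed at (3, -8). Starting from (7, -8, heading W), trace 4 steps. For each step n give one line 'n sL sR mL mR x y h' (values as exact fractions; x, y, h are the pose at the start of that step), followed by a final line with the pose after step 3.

0 40 40 0 -20 7 -8 W
1 10 5 5 -5/2 8 -8 N
2 200/53 200/49 -800/2597 -100/49 8 -7 E
3 100/13 20 -160/13 -10 7 -7 S
final 7 -6 E

n=0: pose=(7,-8,W); sL=40, sR=40; mL=0, mR=-20; mL+mR=-20 → advance -1; mR−mL=-20 → turn -1·90°
n=1: pose=(8,-8,N); sL=10, sR=5; mL=5, mR=-5/2; mL+mR=5/2 → advance +1; mR−mL=-15/2 → turn -1·90°
n=2: pose=(8,-7,E); sL=200/53, sR=200/49; mL=-800/2597, mR=-100/49; mL+mR=-6100/2597 → advance -1; mR−mL=-4500/2597 → turn -1·90°
n=3: pose=(7,-7,S); sL=100/13, sR=20; mL=-160/13, mR=-10; mL+mR=-290/13 → advance -1; mR−mL=30/13 → turn +1·90°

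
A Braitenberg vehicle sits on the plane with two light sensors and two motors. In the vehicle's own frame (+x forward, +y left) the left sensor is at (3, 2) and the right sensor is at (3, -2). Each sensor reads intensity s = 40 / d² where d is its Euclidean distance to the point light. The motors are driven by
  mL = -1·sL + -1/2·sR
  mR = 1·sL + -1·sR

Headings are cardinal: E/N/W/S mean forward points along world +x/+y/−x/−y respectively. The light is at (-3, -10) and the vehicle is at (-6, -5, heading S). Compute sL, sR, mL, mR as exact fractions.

left sensor world pos  = (-4, -8); dL² = 5
right sensor world pos = (-8, -8); dR² = 29
sL = 40/5 = 8
sR = 40/29 = 40/29
mL = -1·sL + -1/2·sR = -252/29
mR = 1·sL + -1·sR = 192/29

8 40/29 -252/29 192/29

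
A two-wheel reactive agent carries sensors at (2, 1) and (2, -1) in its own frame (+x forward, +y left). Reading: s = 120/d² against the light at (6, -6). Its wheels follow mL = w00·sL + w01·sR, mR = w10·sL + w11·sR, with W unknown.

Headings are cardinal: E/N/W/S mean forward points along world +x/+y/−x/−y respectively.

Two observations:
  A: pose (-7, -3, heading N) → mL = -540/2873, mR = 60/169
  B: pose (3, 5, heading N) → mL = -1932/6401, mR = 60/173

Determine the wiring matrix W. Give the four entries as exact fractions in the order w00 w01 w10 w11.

-1 1/2 0 1/2

obs A: pose=(-7,-3,N) → sL=120/221, sR=120/169, mL=-540/2873, mR=60/169
obs B: pose=(3,5,N) → sL=24/37, sR=120/173, mL=-1932/6401, mR=60/173
sensor matrix S = [[120/221, 120/169], [24/37, 120/173]]; det S = -1543680/18390073
solve [mL_A; mL_B] = S·[w00; w01] and [mR_A; mR_B] = S·[w10; w11]:
  w00 = -1, w01 = 1/2, w10 = 0, w11 = 1/2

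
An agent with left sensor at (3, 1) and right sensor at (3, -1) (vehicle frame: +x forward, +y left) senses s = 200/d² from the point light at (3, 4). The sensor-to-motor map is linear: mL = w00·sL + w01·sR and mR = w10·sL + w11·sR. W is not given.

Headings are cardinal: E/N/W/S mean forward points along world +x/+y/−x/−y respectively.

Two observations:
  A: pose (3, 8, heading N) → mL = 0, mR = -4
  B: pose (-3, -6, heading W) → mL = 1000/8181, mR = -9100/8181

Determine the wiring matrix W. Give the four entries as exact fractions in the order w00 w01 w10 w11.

obs A: pose=(3,8,N) → sL=4, sR=4, mL=0, mR=-4
obs B: pose=(-3,-6,W) → sL=100/101, sR=100/81, mL=1000/8181, mR=-9100/8181
sensor matrix S = [[4, 4], [100/101, 100/81]]; det S = 8000/8181
solve [mL_A; mL_B] = S·[w00; w01] and [mR_A; mR_B] = S·[w10; w11]:
  w00 = -1/2, w01 = 1/2, w10 = -1/2, w11 = -1/2

-1/2 1/2 -1/2 -1/2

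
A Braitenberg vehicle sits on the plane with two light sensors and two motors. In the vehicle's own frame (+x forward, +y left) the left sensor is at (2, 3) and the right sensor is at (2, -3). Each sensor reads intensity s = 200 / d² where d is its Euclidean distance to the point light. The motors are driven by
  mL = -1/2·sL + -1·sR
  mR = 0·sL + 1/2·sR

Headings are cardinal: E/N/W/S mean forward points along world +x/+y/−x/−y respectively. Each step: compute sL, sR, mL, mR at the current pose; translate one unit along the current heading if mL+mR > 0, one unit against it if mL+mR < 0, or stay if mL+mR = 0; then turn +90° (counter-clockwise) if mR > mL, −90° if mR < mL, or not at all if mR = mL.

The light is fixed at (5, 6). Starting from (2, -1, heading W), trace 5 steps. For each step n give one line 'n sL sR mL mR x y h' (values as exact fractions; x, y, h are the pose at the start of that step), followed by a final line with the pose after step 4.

n=0: pose=(2,-1,W); sL=8/5, sR=200/41; mL=-1164/205, mR=100/41; mL+mR=-664/205 → advance -1; mR−mL=1664/205 → turn +1·90°
n=1: pose=(3,-1,S); sL=100/41, sR=100/53; mL=-6750/2173, mR=50/53; mL+mR=-4700/2173 → advance -1; mR−mL=8800/2173 → turn +1·90°
n=2: pose=(3,0,E); sL=200/9, sR=200/81; mL=-1100/81, mR=100/81; mL+mR=-1000/81 → advance -1; mR−mL=400/27 → turn +1·90°
n=3: pose=(2,0,N); sL=50/13, sR=25/2; mL=-375/26, mR=25/4; mL+mR=-425/52 → advance -1; mR−mL=1075/52 → turn +1·90°
n=4: pose=(2,-1,W); sL=8/5, sR=200/41; mL=-1164/205, mR=100/41; mL+mR=-664/205 → advance -1; mR−mL=1664/205 → turn +1·90°

0 8/5 200/41 -1164/205 100/41 2 -1 W
1 100/41 100/53 -6750/2173 50/53 3 -1 S
2 200/9 200/81 -1100/81 100/81 3 0 E
3 50/13 25/2 -375/26 25/4 2 0 N
4 8/5 200/41 -1164/205 100/41 2 -1 W
final 3 -1 S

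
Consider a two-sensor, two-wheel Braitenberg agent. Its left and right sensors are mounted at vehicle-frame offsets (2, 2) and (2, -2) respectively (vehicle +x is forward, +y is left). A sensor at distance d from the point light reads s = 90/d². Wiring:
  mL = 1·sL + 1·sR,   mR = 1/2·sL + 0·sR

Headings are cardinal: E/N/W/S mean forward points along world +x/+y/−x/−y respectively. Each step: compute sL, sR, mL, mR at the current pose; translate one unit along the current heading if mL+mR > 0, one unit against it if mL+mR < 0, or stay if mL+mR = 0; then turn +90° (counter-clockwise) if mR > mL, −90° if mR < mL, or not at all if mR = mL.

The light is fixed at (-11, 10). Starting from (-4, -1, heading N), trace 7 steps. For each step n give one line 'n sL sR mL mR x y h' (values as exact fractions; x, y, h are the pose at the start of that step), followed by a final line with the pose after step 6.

n=0: pose=(-4,-1,N); sL=45/53, sR=5/9; mL=670/477, mR=45/106; mL+mR=1745/954 → advance +1; mR−mL=-935/954 → turn -1·90°
n=1: pose=(-4,0,E); sL=18/29, sR=2/5; mL=148/145, mR=9/29; mL+mR=193/145 → advance +1; mR−mL=-103/145 → turn -1·90°
n=2: pose=(-3,0,S); sL=45/122, sR=1/2; mL=53/61, mR=45/244; mL+mR=257/244 → advance +1; mR−mL=-167/244 → turn -1·90°
n=3: pose=(-3,-1,W); sL=18/41, sR=10/13; mL=644/533, mR=9/41; mL+mR=761/533 → advance +1; mR−mL=-527/533 → turn -1·90°
n=4: pose=(-4,-1,N); sL=45/53, sR=5/9; mL=670/477, mR=45/106; mL+mR=1745/954 → advance +1; mR−mL=-935/954 → turn -1·90°
n=5: pose=(-4,0,E); sL=18/29, sR=2/5; mL=148/145, mR=9/29; mL+mR=193/145 → advance +1; mR−mL=-103/145 → turn -1·90°
n=6: pose=(-3,0,S); sL=45/122, sR=1/2; mL=53/61, mR=45/244; mL+mR=257/244 → advance +1; mR−mL=-167/244 → turn -1·90°

0 45/53 5/9 670/477 45/106 -4 -1 N
1 18/29 2/5 148/145 9/29 -4 0 E
2 45/122 1/2 53/61 45/244 -3 0 S
3 18/41 10/13 644/533 9/41 -3 -1 W
4 45/53 5/9 670/477 45/106 -4 -1 N
5 18/29 2/5 148/145 9/29 -4 0 E
6 45/122 1/2 53/61 45/244 -3 0 S
final -3 -1 W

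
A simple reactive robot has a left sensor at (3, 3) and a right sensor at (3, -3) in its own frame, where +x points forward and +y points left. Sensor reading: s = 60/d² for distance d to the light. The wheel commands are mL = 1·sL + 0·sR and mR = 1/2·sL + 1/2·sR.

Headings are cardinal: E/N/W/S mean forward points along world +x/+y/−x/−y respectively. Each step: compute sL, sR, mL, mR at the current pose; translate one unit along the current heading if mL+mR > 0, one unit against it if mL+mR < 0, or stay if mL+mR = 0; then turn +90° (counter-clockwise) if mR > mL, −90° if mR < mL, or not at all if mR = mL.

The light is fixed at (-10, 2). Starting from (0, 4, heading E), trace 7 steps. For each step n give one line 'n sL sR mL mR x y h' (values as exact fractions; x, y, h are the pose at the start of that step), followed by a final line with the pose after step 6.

0 30/97 6/17 30/97 546/1649 0 4 E
1 60/89 60/221 60/89 9300/19669 1 4 N
2 15/58 15/49 15/58 1605/5684 1 5 E
3 20/39 20/87 20/39 140/377 2 5 N
4 30/137 30/113 30/137 3750/15481 2 6 E
5 60/149 12/61 60/149 2724/9089 3 6 N
6 3/16 3/13 3/16 87/416 3 7 E
final 4 7 N

n=0: pose=(0,4,E); sL=30/97, sR=6/17; mL=30/97, mR=546/1649; mL+mR=1056/1649 → advance +1; mR−mL=36/1649 → turn +1·90°
n=1: pose=(1,4,N); sL=60/89, sR=60/221; mL=60/89, mR=9300/19669; mL+mR=22560/19669 → advance +1; mR−mL=-3960/19669 → turn -1·90°
n=2: pose=(1,5,E); sL=15/58, sR=15/49; mL=15/58, mR=1605/5684; mL+mR=3075/5684 → advance +1; mR−mL=135/5684 → turn +1·90°
n=3: pose=(2,5,N); sL=20/39, sR=20/87; mL=20/39, mR=140/377; mL+mR=1000/1131 → advance +1; mR−mL=-160/1131 → turn -1·90°
n=4: pose=(2,6,E); sL=30/137, sR=30/113; mL=30/137, mR=3750/15481; mL+mR=7140/15481 → advance +1; mR−mL=360/15481 → turn +1·90°
n=5: pose=(3,6,N); sL=60/149, sR=12/61; mL=60/149, mR=2724/9089; mL+mR=6384/9089 → advance +1; mR−mL=-936/9089 → turn -1·90°
n=6: pose=(3,7,E); sL=3/16, sR=3/13; mL=3/16, mR=87/416; mL+mR=165/416 → advance +1; mR−mL=9/416 → turn +1·90°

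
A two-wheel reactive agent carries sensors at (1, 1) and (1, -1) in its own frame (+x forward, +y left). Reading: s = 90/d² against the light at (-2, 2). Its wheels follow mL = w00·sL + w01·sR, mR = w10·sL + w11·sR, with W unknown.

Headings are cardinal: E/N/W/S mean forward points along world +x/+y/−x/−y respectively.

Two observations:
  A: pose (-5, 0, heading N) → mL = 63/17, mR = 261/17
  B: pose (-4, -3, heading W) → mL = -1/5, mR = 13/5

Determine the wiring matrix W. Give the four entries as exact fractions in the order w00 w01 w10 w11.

-1 1/2 -1/2 1

obs A: pose=(-5,0,N) → sL=90/17, sR=18, mL=63/17, mR=261/17
obs B: pose=(-4,-3,W) → sL=2, sR=18/5, mL=-1/5, mR=13/5
sensor matrix S = [[90/17, 18], [2, 18/5]]; det S = -288/17
solve [mL_A; mL_B] = S·[w00; w01] and [mR_A; mR_B] = S·[w10; w11]:
  w00 = -1, w01 = 1/2, w10 = -1/2, w11 = 1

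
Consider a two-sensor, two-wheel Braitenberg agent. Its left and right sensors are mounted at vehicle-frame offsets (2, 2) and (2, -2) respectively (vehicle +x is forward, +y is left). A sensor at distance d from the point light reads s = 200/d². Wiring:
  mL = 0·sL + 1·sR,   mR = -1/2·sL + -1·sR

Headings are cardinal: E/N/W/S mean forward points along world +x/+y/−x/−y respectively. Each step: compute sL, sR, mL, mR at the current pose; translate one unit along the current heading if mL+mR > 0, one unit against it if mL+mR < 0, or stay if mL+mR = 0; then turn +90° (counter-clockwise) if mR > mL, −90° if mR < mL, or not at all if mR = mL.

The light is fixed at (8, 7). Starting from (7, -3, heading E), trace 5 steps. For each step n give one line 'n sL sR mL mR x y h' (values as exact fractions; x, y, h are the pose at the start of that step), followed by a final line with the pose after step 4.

0 40/13 40/29 40/29 -1100/377 7 -3 E
1 25/18 5/4 5/4 -35/18 6 -3 S
2 200/137 40/13 40/13 -6780/1781 6 -2 W
3 100/29 4 4 -166/29 7 -2 N
4 40/13 40/29 40/29 -1100/377 7 -3 E
final 6 -3 S

n=0: pose=(7,-3,E); sL=40/13, sR=40/29; mL=40/29, mR=-1100/377; mL+mR=-20/13 → advance -1; mR−mL=-1620/377 → turn -1·90°
n=1: pose=(6,-3,S); sL=25/18, sR=5/4; mL=5/4, mR=-35/18; mL+mR=-25/36 → advance -1; mR−mL=-115/36 → turn -1·90°
n=2: pose=(6,-2,W); sL=200/137, sR=40/13; mL=40/13, mR=-6780/1781; mL+mR=-100/137 → advance -1; mR−mL=-12260/1781 → turn -1·90°
n=3: pose=(7,-2,N); sL=100/29, sR=4; mL=4, mR=-166/29; mL+mR=-50/29 → advance -1; mR−mL=-282/29 → turn -1·90°
n=4: pose=(7,-3,E); sL=40/13, sR=40/29; mL=40/29, mR=-1100/377; mL+mR=-20/13 → advance -1; mR−mL=-1620/377 → turn -1·90°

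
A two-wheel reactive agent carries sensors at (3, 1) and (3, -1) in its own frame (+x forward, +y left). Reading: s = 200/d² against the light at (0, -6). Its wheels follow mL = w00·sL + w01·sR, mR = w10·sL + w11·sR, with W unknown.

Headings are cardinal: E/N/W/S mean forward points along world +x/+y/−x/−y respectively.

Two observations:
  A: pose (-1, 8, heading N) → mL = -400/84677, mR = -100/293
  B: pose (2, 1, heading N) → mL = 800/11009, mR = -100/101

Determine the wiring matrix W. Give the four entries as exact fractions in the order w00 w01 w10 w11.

1/2 -1/2 -1/2 0

obs A: pose=(-1,8,N) → sL=200/293, sR=200/289, mL=-400/84677, mR=-100/293
obs B: pose=(2,1,N) → sL=200/101, sR=200/109, mL=800/11009, mR=-100/101
sensor matrix S = [[200/293, 200/289], [200/101, 200/109]]; det S = -109920000/932209093
solve [mL_A; mL_B] = S·[w00; w01] and [mR_A; mR_B] = S·[w10; w11]:
  w00 = 1/2, w01 = -1/2, w10 = -1/2, w11 = 0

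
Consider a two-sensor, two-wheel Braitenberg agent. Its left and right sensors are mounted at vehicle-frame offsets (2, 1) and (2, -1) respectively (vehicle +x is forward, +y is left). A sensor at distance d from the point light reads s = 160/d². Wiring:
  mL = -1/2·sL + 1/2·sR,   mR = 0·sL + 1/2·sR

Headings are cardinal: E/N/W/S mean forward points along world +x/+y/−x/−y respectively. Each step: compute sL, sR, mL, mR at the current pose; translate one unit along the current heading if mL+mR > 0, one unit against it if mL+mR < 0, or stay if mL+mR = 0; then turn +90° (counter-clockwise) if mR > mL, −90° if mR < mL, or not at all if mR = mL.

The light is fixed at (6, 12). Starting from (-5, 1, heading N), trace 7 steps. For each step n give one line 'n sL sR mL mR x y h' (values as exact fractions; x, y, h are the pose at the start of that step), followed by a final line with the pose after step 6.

n=0: pose=(-5,1,N); sL=32/45, sR=160/181; mL=704/8145, mR=80/181; mL+mR=4304/8145 → advance +1; mR−mL=16/45 → turn +1·90°
n=1: pose=(-5,2,W); sL=16/29, sR=16/25; mL=32/725, mR=8/25; mL+mR=264/725 → advance +1; mR−mL=8/29 → turn +1·90°
n=2: pose=(-6,2,S); sL=32/53, sR=160/313; mL=-768/16589, mR=80/313; mL+mR=3472/16589 → advance +1; mR−mL=16/53 → turn +1·90°
n=3: pose=(-6,1,E); sL=4/5, sR=40/61; mL=-22/305, mR=20/61; mL+mR=78/305 → advance +1; mR−mL=2/5 → turn +1·90°
n=4: pose=(-5,1,N); sL=32/45, sR=160/181; mL=704/8145, mR=80/181; mL+mR=4304/8145 → advance +1; mR−mL=16/45 → turn +1·90°
n=5: pose=(-5,2,W); sL=16/29, sR=16/25; mL=32/725, mR=8/25; mL+mR=264/725 → advance +1; mR−mL=8/29 → turn +1·90°
n=6: pose=(-6,2,S); sL=32/53, sR=160/313; mL=-768/16589, mR=80/313; mL+mR=3472/16589 → advance +1; mR−mL=16/53 → turn +1·90°

0 32/45 160/181 704/8145 80/181 -5 1 N
1 16/29 16/25 32/725 8/25 -5 2 W
2 32/53 160/313 -768/16589 80/313 -6 2 S
3 4/5 40/61 -22/305 20/61 -6 1 E
4 32/45 160/181 704/8145 80/181 -5 1 N
5 16/29 16/25 32/725 8/25 -5 2 W
6 32/53 160/313 -768/16589 80/313 -6 2 S
final -6 1 E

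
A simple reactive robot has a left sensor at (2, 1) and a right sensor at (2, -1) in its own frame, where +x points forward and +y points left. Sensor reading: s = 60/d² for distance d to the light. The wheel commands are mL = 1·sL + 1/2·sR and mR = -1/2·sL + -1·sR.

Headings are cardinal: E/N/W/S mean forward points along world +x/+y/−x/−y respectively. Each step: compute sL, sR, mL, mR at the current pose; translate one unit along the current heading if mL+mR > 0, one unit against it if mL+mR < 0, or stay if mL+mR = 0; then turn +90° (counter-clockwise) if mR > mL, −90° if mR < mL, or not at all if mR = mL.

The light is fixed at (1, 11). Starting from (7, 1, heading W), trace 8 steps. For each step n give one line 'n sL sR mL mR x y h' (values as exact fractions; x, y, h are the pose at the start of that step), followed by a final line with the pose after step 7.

n=0: pose=(7,1,W); sL=60/137, sR=60/97; mL=9930/13289, mR=-11130/13289; mL+mR=-1200/13289 → advance -1; mR−mL=-21060/13289 → turn -1·90°
n=1: pose=(8,1,N); sL=3/5, sR=15/32; mL=267/320, mR=-123/160; mL+mR=21/320 → advance +1; mR−mL=-513/320 → turn -1·90°
n=2: pose=(8,2,E); sL=12/29, sR=60/181; mL=3042/5249, mR=-2826/5249; mL+mR=216/5249 → advance +1; mR−mL=-5868/5249 → turn -1·90°
n=3: pose=(9,2,S); sL=30/101, sR=6/17; mL=813/1717, mR=-861/1717; mL+mR=-48/1717 → advance -1; mR−mL=-1674/1717 → turn -1·90°
n=4: pose=(9,3,W); sL=20/39, sR=12/17; mL=574/663, mR=-638/663; mL+mR=-64/663 → advance -1; mR−mL=-404/221 → turn -1·90°
n=5: pose=(10,3,N); sL=3/5, sR=15/34; mL=279/340, mR=-63/85; mL+mR=27/340 → advance +1; mR−mL=-531/340 → turn -1·90°
n=6: pose=(10,4,E); sL=60/157, sR=12/37; mL=3162/5809, mR=-2994/5809; mL+mR=168/5809 → advance +1; mR−mL=-6156/5809 → turn -1·90°
n=7: pose=(11,4,S); sL=30/101, sR=10/27; mL=1315/2727, mR=-1415/2727; mL+mR=-100/2727 → advance -1; mR−mL=-910/909 → turn -1·90°

0 60/137 60/97 9930/13289 -11130/13289 7 1 W
1 3/5 15/32 267/320 -123/160 8 1 N
2 12/29 60/181 3042/5249 -2826/5249 8 2 E
3 30/101 6/17 813/1717 -861/1717 9 2 S
4 20/39 12/17 574/663 -638/663 9 3 W
5 3/5 15/34 279/340 -63/85 10 3 N
6 60/157 12/37 3162/5809 -2994/5809 10 4 E
7 30/101 10/27 1315/2727 -1415/2727 11 4 S
final 11 5 W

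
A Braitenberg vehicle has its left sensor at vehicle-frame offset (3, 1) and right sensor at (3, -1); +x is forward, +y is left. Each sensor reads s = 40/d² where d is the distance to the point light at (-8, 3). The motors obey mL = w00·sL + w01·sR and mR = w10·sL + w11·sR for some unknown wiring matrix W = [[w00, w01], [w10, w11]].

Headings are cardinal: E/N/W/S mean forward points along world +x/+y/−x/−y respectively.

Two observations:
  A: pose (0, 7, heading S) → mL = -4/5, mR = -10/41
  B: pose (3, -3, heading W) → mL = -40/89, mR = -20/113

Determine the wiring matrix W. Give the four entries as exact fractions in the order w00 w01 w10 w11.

obs A: pose=(0,7,S) → sL=20/41, sR=4/5, mL=-4/5, mR=-10/41
obs B: pose=(3,-3,W) → sL=40/113, sR=40/89, mL=-40/89, mR=-20/113
sensor matrix S = [[20/41, 4/5], [40/113, 40/89]]; det S = -26368/412337
solve [mL_A; mL_B] = S·[w00; w01] and [mR_A; mR_B] = S·[w10; w11]:
  w00 = 0, w01 = -1, w10 = -1/2, w11 = 0

0 -1 -1/2 0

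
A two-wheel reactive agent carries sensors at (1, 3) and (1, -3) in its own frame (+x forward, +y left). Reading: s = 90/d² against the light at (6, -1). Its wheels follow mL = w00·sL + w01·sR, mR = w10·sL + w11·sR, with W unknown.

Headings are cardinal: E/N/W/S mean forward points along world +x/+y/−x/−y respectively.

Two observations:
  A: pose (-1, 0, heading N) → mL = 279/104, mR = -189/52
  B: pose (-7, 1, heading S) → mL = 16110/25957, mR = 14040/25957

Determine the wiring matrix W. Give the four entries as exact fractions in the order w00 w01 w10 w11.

obs A: pose=(-1,0,N) → sL=45/52, sR=9/2, mL=279/104, mR=-189/52
obs B: pose=(-7,1,S) → sL=90/101, sR=90/257, mL=16110/25957, mR=14040/25957
sensor matrix S = [[45/52, 9/2], [90/101, 90/257]]; det S = -2501685/674882
solve [mL_A; mL_B] = S·[w00; w01] and [mR_A; mR_B] = S·[w10; w11]:
  w00 = 1/2, w01 = 1/2, w10 = 1, w11 = -1

1/2 1/2 1 -1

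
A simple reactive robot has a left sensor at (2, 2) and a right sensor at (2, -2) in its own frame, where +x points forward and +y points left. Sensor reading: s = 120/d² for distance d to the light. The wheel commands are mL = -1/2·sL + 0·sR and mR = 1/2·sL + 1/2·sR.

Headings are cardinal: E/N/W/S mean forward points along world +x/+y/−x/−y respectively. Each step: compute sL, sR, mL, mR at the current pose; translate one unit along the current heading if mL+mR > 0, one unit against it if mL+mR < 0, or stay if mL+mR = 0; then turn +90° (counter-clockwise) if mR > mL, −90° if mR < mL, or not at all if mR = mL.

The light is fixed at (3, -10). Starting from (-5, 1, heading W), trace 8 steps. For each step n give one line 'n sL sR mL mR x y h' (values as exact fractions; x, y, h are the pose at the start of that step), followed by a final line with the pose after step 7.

0 120/181 120/269 -60/181 27000/48689 -5 1 W
1 12/13 60/101 -6/13 996/1313 -6 1 S
2 120/193 120/113 -60/193 18360/21809 -6 0 E
3 30/61 2/3 -15/61 106/183 -5 0 N
4 120/181 120/269 -60/181 27000/48689 -5 1 W
5 12/13 60/101 -6/13 996/1313 -6 1 S
6 120/193 120/113 -60/193 18360/21809 -6 0 E
7 30/61 2/3 -15/61 106/183 -5 0 N
final -5 1 W

n=0: pose=(-5,1,W); sL=120/181, sR=120/269; mL=-60/181, mR=27000/48689; mL+mR=60/269 → advance +1; mR−mL=43140/48689 → turn +1·90°
n=1: pose=(-6,1,S); sL=12/13, sR=60/101; mL=-6/13, mR=996/1313; mL+mR=30/101 → advance +1; mR−mL=1602/1313 → turn +1·90°
n=2: pose=(-6,0,E); sL=120/193, sR=120/113; mL=-60/193, mR=18360/21809; mL+mR=60/113 → advance +1; mR−mL=25140/21809 → turn +1·90°
n=3: pose=(-5,0,N); sL=30/61, sR=2/3; mL=-15/61, mR=106/183; mL+mR=1/3 → advance +1; mR−mL=151/183 → turn +1·90°
n=4: pose=(-5,1,W); sL=120/181, sR=120/269; mL=-60/181, mR=27000/48689; mL+mR=60/269 → advance +1; mR−mL=43140/48689 → turn +1·90°
n=5: pose=(-6,1,S); sL=12/13, sR=60/101; mL=-6/13, mR=996/1313; mL+mR=30/101 → advance +1; mR−mL=1602/1313 → turn +1·90°
n=6: pose=(-6,0,E); sL=120/193, sR=120/113; mL=-60/193, mR=18360/21809; mL+mR=60/113 → advance +1; mR−mL=25140/21809 → turn +1·90°
n=7: pose=(-5,0,N); sL=30/61, sR=2/3; mL=-15/61, mR=106/183; mL+mR=1/3 → advance +1; mR−mL=151/183 → turn +1·90°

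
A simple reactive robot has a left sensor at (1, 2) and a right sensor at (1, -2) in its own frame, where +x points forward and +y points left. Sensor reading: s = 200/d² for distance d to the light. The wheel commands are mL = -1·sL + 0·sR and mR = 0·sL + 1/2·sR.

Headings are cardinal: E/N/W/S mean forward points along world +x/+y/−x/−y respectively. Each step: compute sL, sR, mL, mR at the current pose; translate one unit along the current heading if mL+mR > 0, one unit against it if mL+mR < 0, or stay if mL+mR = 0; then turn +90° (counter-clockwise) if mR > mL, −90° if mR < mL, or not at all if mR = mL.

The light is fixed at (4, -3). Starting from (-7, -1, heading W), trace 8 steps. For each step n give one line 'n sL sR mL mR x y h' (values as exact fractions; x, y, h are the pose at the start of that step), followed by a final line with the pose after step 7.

0 25/18 5/4 -25/18 5/8 -7 -1 W
1 40/13 40/29 -40/13 20/29 -6 -1 S
2 100/53 100/41 -100/53 50/41 -6 0 E
3 40/37 200/97 -40/37 100/97 -7 0 N
4 25/18 5/4 -25/18 5/8 -7 -1 W
5 40/13 40/29 -40/13 20/29 -6 -1 S
6 100/53 100/41 -100/53 50/41 -6 0 E
7 40/37 200/97 -40/37 100/97 -7 0 N
final -7 -1 W

n=0: pose=(-7,-1,W); sL=25/18, sR=5/4; mL=-25/18, mR=5/8; mL+mR=-55/72 → advance -1; mR−mL=145/72 → turn +1·90°
n=1: pose=(-6,-1,S); sL=40/13, sR=40/29; mL=-40/13, mR=20/29; mL+mR=-900/377 → advance -1; mR−mL=1420/377 → turn +1·90°
n=2: pose=(-6,0,E); sL=100/53, sR=100/41; mL=-100/53, mR=50/41; mL+mR=-1450/2173 → advance -1; mR−mL=6750/2173 → turn +1·90°
n=3: pose=(-7,0,N); sL=40/37, sR=200/97; mL=-40/37, mR=100/97; mL+mR=-180/3589 → advance -1; mR−mL=7580/3589 → turn +1·90°
n=4: pose=(-7,-1,W); sL=25/18, sR=5/4; mL=-25/18, mR=5/8; mL+mR=-55/72 → advance -1; mR−mL=145/72 → turn +1·90°
n=5: pose=(-6,-1,S); sL=40/13, sR=40/29; mL=-40/13, mR=20/29; mL+mR=-900/377 → advance -1; mR−mL=1420/377 → turn +1·90°
n=6: pose=(-6,0,E); sL=100/53, sR=100/41; mL=-100/53, mR=50/41; mL+mR=-1450/2173 → advance -1; mR−mL=6750/2173 → turn +1·90°
n=7: pose=(-7,0,N); sL=40/37, sR=200/97; mL=-40/37, mR=100/97; mL+mR=-180/3589 → advance -1; mR−mL=7580/3589 → turn +1·90°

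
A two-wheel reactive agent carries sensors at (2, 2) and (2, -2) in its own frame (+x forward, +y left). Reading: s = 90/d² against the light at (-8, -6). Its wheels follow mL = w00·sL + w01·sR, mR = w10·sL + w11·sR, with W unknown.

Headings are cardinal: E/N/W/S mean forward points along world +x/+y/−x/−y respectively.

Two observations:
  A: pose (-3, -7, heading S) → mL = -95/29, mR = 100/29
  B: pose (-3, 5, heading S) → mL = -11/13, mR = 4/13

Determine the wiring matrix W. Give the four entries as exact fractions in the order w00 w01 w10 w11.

-1/2 -1/2 -1 1

obs A: pose=(-3,-7,S) → sL=45/29, sR=5, mL=-95/29, mR=100/29
obs B: pose=(-3,5,S) → sL=9/13, sR=1, mL=-11/13, mR=4/13
sensor matrix S = [[45/29, 5], [9/13, 1]]; det S = -720/377
solve [mL_A; mL_B] = S·[w00; w01] and [mR_A; mR_B] = S·[w10; w11]:
  w00 = -1/2, w01 = -1/2, w10 = -1, w11 = 1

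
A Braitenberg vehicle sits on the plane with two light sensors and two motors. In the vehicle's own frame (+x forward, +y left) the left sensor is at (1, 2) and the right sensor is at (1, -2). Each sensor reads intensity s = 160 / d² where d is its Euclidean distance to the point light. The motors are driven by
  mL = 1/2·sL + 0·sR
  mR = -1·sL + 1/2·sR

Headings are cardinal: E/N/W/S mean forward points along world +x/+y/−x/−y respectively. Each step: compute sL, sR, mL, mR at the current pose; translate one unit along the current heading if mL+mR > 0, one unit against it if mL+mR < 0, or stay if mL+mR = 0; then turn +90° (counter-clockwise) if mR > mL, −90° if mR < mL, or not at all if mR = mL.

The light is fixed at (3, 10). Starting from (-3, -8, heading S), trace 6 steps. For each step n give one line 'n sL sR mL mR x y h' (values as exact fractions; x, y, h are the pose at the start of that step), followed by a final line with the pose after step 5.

0 160/377 32/85 80/377 -7568/32045 -3 -8 S
1 16/41 80/137 8/41 -552/5617 -3 -7 W
2 160/337 160/281 80/337 -18000/94697 -4 -7 N
3 20/29 4/9 10/29 -122/261 -4 -6 E
4 32/65 160/389 16/65 -7248/25285 -5 -6 S
5 16/37 16/25 8/37 -104/925 -5 -5 W
final -6 -5 N

n=0: pose=(-3,-8,S); sL=160/377, sR=32/85; mL=80/377, mR=-7568/32045; mL+mR=-768/32045 → advance -1; mR−mL=-14368/32045 → turn -1·90°
n=1: pose=(-3,-7,W); sL=16/41, sR=80/137; mL=8/41, mR=-552/5617; mL+mR=544/5617 → advance +1; mR−mL=-1648/5617 → turn -1·90°
n=2: pose=(-4,-7,N); sL=160/337, sR=160/281; mL=80/337, mR=-18000/94697; mL+mR=4480/94697 → advance +1; mR−mL=-40480/94697 → turn -1·90°
n=3: pose=(-4,-6,E); sL=20/29, sR=4/9; mL=10/29, mR=-122/261; mL+mR=-32/261 → advance -1; mR−mL=-212/261 → turn -1·90°
n=4: pose=(-5,-6,S); sL=32/65, sR=160/389; mL=16/65, mR=-7248/25285; mL+mR=-1024/25285 → advance -1; mR−mL=-13472/25285 → turn -1·90°
n=5: pose=(-5,-5,W); sL=16/37, sR=16/25; mL=8/37, mR=-104/925; mL+mR=96/925 → advance +1; mR−mL=-304/925 → turn -1·90°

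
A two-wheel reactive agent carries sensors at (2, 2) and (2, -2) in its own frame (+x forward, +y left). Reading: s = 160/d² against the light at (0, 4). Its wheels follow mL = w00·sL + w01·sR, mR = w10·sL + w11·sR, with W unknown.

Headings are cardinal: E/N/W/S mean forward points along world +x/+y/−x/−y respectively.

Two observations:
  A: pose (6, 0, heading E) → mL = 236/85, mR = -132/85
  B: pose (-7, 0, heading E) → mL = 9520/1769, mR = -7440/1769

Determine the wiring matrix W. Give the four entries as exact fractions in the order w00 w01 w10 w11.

obs A: pose=(6,0,E) → sL=40/17, sR=8/5, mL=236/85, mR=-132/85
obs B: pose=(-7,0,E) → sL=160/29, sR=160/61, mL=9520/1769, mR=-7440/1769
sensor matrix S = [[40/17, 8/5], [160/29, 160/61]]; det S = -79872/30073
solve [mL_A; mL_B] = S·[w00; w01] and [mR_A; mR_B] = S·[w10; w11]:
  w00 = 1/2, w01 = 1, w10 = -1, w11 = 1/2

1/2 1 -1 1/2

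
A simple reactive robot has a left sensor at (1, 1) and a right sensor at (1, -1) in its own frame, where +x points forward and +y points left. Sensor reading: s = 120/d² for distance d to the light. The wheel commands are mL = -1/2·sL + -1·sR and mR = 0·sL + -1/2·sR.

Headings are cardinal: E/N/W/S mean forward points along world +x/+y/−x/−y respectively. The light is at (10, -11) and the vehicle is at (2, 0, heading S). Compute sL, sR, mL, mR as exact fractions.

left sensor world pos  = (3, -1); dL² = 149
right sensor world pos = (1, -1); dR² = 181
sL = 120/149 = 120/149
sR = 120/181 = 120/181
mL = -1/2·sL + -1·sR = -28740/26969
mR = 0·sL + -1/2·sR = -60/181

120/149 120/181 -28740/26969 -60/181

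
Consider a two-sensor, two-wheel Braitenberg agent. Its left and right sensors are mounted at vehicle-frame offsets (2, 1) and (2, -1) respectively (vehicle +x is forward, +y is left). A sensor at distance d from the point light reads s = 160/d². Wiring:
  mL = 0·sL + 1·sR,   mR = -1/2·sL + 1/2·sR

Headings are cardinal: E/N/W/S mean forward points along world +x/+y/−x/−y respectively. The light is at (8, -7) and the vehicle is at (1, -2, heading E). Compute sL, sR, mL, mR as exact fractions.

left sensor world pos  = (3, -1); dL² = 61
right sensor world pos = (3, -3); dR² = 41
sL = 160/61 = 160/61
sR = 160/41 = 160/41
mL = 0·sL + 1·sR = 160/41
mR = -1/2·sL + 1/2·sR = 1600/2501

160/61 160/41 160/41 1600/2501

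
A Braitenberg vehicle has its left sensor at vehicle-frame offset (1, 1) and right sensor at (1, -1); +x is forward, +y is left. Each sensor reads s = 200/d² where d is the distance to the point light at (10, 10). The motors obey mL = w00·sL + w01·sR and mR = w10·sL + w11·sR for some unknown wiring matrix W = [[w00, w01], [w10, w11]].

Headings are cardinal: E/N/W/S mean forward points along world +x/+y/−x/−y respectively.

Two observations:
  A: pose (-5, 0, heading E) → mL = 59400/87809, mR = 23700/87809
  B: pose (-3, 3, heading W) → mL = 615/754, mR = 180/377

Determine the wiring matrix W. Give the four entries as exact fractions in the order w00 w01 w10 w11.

1/2 1/2 -1/2 1

obs A: pose=(-5,0,E) → sL=200/277, sR=200/317, mL=59400/87809, mR=23700/87809
obs B: pose=(-3,3,W) → sL=10/13, sR=25/29, mL=615/754, mR=180/377
sensor matrix S = [[200/277, 200/317], [10/13, 25/29]]; det S = 4539000/33103993
solve [mL_A; mL_B] = S·[w00; w01] and [mR_A; mR_B] = S·[w10; w11]:
  w00 = 1/2, w01 = 1/2, w10 = -1/2, w11 = 1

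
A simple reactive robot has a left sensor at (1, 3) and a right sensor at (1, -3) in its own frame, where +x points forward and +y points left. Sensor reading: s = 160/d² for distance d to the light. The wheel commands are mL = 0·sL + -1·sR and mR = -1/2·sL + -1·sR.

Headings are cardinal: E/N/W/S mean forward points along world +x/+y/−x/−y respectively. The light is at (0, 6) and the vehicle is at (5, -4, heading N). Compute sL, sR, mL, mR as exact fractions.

32/17 32/29 -32/29 -1008/493

left sensor world pos  = (2, -3); dL² = 85
right sensor world pos = (8, -3); dR² = 145
sL = 160/85 = 32/17
sR = 160/145 = 32/29
mL = 0·sL + -1·sR = -32/29
mR = -1/2·sL + -1·sR = -1008/493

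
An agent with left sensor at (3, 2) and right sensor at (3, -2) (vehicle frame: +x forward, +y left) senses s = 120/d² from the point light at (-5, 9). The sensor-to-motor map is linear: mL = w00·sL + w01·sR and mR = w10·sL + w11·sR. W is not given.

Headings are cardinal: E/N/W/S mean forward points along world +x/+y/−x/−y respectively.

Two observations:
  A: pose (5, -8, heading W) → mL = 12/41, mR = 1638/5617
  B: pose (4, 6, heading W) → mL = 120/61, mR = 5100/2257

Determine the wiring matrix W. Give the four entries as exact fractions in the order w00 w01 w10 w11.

obs A: pose=(5,-8,W) → sL=12/41, sR=60/137, mL=12/41, mR=1638/5617
obs B: pose=(4,6,W) → sL=120/61, sR=120/37, mL=120/61, mR=5100/2257
sensor matrix S = [[12/41, 60/137], [120/61, 120/37]]; det S = 1111680/12677569
solve [mL_A; mL_B] = S·[w00; w01] and [mR_A; mR_B] = S·[w10; w11]:
  w00 = 1, w01 = 0, w10 = -1/2, w11 = 1

1 0 -1/2 1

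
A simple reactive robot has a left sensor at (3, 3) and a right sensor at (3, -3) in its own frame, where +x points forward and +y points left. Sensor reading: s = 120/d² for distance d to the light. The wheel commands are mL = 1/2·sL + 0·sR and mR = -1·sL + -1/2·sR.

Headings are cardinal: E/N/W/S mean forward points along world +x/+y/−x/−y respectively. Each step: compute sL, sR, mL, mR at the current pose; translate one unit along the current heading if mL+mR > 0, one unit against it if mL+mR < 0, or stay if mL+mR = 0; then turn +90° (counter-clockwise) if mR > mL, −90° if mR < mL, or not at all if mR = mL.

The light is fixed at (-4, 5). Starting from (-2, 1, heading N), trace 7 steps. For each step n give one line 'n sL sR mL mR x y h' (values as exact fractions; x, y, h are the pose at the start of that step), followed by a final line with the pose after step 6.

n=0: pose=(-2,1,N); sL=60, sR=60/13; mL=30, mR=-810/13; mL+mR=-420/13 → advance -1; mR−mL=-1200/13 → turn -1·90°
n=1: pose=(-2,0,E); sL=120/29, sR=120/89; mL=60/29, mR=-12420/2581; mL+mR=-7080/2581 → advance -1; mR−mL=-17760/2581 → turn -1·90°
n=2: pose=(-3,0,S); sL=3/2, sR=30/17; mL=3/4, mR=-81/34; mL+mR=-111/68 → advance -1; mR−mL=-213/68 → turn -1·90°
n=3: pose=(-3,1,W); sL=120/53, sR=24; mL=60/53, mR=-756/53; mL+mR=-696/53 → advance -1; mR−mL=-816/53 → turn -1·90°
n=4: pose=(-2,1,N); sL=60, sR=60/13; mL=30, mR=-810/13; mL+mR=-420/13 → advance -1; mR−mL=-1200/13 → turn -1·90°
n=5: pose=(-2,0,E); sL=120/29, sR=120/89; mL=60/29, mR=-12420/2581; mL+mR=-7080/2581 → advance -1; mR−mL=-17760/2581 → turn -1·90°
n=6: pose=(-3,0,S); sL=3/2, sR=30/17; mL=3/4, mR=-81/34; mL+mR=-111/68 → advance -1; mR−mL=-213/68 → turn -1·90°

0 60 60/13 30 -810/13 -2 1 N
1 120/29 120/89 60/29 -12420/2581 -2 0 E
2 3/2 30/17 3/4 -81/34 -3 0 S
3 120/53 24 60/53 -756/53 -3 1 W
4 60 60/13 30 -810/13 -2 1 N
5 120/29 120/89 60/29 -12420/2581 -2 0 E
6 3/2 30/17 3/4 -81/34 -3 0 S
final -3 1 W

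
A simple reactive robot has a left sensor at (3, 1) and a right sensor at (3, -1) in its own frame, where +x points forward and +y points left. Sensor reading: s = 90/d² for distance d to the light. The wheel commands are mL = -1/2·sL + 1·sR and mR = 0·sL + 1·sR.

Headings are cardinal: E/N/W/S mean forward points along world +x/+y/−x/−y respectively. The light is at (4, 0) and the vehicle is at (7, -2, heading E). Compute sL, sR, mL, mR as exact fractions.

left sensor world pos  = (10, -1); dL² = 37
right sensor world pos = (10, -3); dR² = 45
sL = 90/37 = 90/37
sR = 90/45 = 2
mL = -1/2·sL + 1·sR = 29/37
mR = 0·sL + 1·sR = 2

90/37 2 29/37 2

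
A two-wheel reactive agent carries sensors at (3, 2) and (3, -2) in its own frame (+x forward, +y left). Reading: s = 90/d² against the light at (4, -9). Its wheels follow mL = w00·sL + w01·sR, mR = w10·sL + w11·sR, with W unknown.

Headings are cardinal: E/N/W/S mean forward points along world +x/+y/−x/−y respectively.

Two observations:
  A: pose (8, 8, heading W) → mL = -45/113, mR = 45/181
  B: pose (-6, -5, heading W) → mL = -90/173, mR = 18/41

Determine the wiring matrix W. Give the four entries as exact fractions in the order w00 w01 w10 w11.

-1 0 0 1

obs A: pose=(8,8,W) → sL=45/113, sR=45/181, mL=-45/113, mR=45/181
obs B: pose=(-6,-5,W) → sL=90/173, sR=18/41, mL=-90/173, mR=18/41
sensor matrix S = [[45/113, 45/181], [90/173, 18/41]]; det S = 6599880/145073129
solve [mL_A; mL_B] = S·[w00; w01] and [mR_A; mR_B] = S·[w10; w11]:
  w00 = -1, w01 = 0, w10 = 0, w11 = 1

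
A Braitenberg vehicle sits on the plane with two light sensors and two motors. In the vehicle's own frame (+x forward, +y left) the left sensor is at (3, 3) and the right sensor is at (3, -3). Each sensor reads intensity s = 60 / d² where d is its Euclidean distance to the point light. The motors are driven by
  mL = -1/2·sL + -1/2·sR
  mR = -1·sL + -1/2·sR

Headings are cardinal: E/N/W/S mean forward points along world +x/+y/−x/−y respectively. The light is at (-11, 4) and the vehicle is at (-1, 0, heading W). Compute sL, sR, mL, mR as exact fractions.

30/49 6/5 -222/245 -297/245

left sensor world pos  = (-4, -3); dL² = 98
right sensor world pos = (-4, 3); dR² = 50
sL = 60/98 = 30/49
sR = 60/50 = 6/5
mL = -1/2·sL + -1/2·sR = -222/245
mR = -1·sL + -1/2·sR = -297/245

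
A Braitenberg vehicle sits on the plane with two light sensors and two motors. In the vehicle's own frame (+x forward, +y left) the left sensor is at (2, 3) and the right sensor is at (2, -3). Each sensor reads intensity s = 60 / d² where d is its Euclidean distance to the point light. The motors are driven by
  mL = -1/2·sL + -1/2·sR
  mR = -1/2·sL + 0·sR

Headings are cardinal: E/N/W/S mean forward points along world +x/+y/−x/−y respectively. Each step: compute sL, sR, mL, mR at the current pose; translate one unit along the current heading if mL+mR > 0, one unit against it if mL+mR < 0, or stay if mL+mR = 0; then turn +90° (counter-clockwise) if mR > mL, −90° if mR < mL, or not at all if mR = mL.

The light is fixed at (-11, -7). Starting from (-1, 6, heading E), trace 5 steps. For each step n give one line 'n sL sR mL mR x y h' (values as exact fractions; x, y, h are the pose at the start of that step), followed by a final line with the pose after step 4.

n=0: pose=(-1,6,E); sL=3/20, sR=15/61; mL=-483/2440, mR=-3/40; mL+mR=-333/1220 → advance -1; mR−mL=15/122 → turn +1·90°
n=1: pose=(-2,6,N); sL=20/87, sR=20/123; mL=-700/3567, mR=-10/87; mL+mR=-370/1189 → advance -1; mR−mL=10/123 → turn +1·90°
n=2: pose=(-2,5,W); sL=6/13, sR=30/137; mL=-606/1781, mR=-3/13; mL+mR=-1017/1781 → advance -1; mR−mL=15/137 → turn +1·90°
n=3: pose=(-1,5,S); sL=60/269, sR=60/149; mL=-12540/40081, mR=-30/269; mL+mR=-17010/40081 → advance -1; mR−mL=30/149 → turn +1·90°
n=4: pose=(-1,6,E); sL=3/20, sR=15/61; mL=-483/2440, mR=-3/40; mL+mR=-333/1220 → advance -1; mR−mL=15/122 → turn +1·90°

0 3/20 15/61 -483/2440 -3/40 -1 6 E
1 20/87 20/123 -700/3567 -10/87 -2 6 N
2 6/13 30/137 -606/1781 -3/13 -2 5 W
3 60/269 60/149 -12540/40081 -30/269 -1 5 S
4 3/20 15/61 -483/2440 -3/40 -1 6 E
final -2 6 N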